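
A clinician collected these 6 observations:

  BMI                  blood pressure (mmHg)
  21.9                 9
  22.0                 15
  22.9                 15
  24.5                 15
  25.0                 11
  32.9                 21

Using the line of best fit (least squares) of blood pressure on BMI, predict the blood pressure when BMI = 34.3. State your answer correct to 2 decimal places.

21.55

n = 6, Σx = 149.2, Σy = 86, Σxy = 2204, Σx² = 3795.68
Sxx = Σx² − (Σx)²/n = 3795.68 − 3710.106667 = 85.573333
Sxy = Σxy − (Σx)(Σy)/n = 2204 − 2138.533333 = 65.466667
b = Sxy/Sxx = 65.466667/85.573333 = 0.765036
a = ȳ − b·x̄ = 14.333333 − 0.765036·24.866667 = -4.690558
ŷ(34.3) = a + b·34.3 = -4.690558 + 0.765036·34.3 = 21.550171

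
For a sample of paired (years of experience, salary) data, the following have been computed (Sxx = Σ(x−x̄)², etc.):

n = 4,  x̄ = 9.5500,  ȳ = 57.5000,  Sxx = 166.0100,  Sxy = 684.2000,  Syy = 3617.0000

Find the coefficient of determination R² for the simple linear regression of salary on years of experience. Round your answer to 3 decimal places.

0.780

R² = Sxy²/(Sxx·Syy) = (684.2)²/(166.01·3617) = 0.779621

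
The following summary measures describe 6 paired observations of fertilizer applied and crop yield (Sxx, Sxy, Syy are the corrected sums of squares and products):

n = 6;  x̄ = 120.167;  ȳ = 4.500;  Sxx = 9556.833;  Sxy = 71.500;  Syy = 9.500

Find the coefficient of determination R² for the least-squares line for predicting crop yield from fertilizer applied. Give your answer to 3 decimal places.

0.056

R² = Sxy²/(Sxx·Syy) = (71.5)²/(9556.833·9.5) = 0.056309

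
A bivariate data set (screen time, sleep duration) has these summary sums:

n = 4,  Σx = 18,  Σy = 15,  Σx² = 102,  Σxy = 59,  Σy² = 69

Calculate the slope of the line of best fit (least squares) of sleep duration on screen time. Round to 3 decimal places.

Sxx = Σx² − (Σx)²/n = 102 − 81 = 21
Sxy = Σxy − (Σx)(Σy)/n = 59 − 67.5 = -8.5
b = Sxy/Sxx = -8.5/21 = -0.404762

-0.405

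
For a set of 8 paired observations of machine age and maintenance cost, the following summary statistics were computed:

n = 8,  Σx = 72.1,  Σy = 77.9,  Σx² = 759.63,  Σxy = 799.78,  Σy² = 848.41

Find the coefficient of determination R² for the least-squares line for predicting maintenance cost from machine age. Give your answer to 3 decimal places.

Sxx = Σx² − (Σx)²/n = 759.63 − 649.80125 = 109.82875
Sxy = Σxy − (Σx)(Σy)/n = 799.78 − 702.07375 = 97.70625
Syy = Σy² − (Σy)²/n = 848.41 − 758.55125 = 89.85875
R² = Sxy²/(Sxx·Syy) = (97.70625)²/(109.82875·89.85875) = 0.967316

0.967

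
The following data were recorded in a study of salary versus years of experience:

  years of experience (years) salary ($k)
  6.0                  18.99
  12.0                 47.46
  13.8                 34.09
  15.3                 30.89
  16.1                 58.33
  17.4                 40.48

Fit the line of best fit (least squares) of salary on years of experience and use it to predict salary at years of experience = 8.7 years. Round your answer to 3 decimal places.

28.367

n = 6, Σx = 80.6, Σy = 230.24, Σxy = 3269.984, Σx² = 1166.5
Sxx = Σx² − (Σx)²/n = 1166.5 − 1082.726667 = 83.773333
Sxy = Σxy − (Σx)(Σy)/n = 3269.984 − 3092.890667 = 177.093333
b = Sxy/Sxx = 177.093333/83.773333 = 2.113958
a = ȳ − b·x̄ = 38.373333 − 2.113958·13.433333 = 9.975827
ŷ(8.7) = a + b·8.7 = 9.975827 + 2.113958·8.7 = 28.367264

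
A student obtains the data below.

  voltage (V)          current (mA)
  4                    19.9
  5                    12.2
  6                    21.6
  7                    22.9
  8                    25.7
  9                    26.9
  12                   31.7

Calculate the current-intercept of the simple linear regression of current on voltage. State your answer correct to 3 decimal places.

8.503

n = 7, Σx = 51, Σy = 160.9, Σxy = 1258.6, Σx² = 415
Sxx = Σx² − (Σx)²/n = 415 − 371.571429 = 43.428571
Sxy = Σxy − (Σx)(Σy)/n = 1258.6 − 1172.271429 = 86.328571
b = Sxy/Sxx = 86.328571/43.428571 = 1.987829
a = ȳ − b·x̄ = 22.985714 − 1.987829·7.285714 = 8.502961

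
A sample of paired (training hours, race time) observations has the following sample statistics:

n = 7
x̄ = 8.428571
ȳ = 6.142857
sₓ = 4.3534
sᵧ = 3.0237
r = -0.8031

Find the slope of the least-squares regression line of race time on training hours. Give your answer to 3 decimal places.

b = r · sᵧ/sₓ = -0.8031 · 3.0237/4.3534 = -0.557802

-0.558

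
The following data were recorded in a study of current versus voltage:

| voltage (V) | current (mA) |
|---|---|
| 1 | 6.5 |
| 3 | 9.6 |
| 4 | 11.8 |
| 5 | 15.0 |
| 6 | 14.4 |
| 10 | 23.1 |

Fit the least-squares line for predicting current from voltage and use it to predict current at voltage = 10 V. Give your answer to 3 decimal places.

n = 6, Σx = 29, Σy = 80.4, Σxy = 474.9, Σx² = 187
Sxx = Σx² − (Σx)²/n = 187 − 140.166667 = 46.833333
Sxy = Σxy − (Σx)(Σy)/n = 474.9 − 388.6 = 86.3
b = Sxy/Sxx = 86.3/46.833333 = 1.842705
a = ȳ − b·x̄ = 13.4 − 1.842705·4.833333 = 4.493594
ŷ(10) = a + b·10 = 4.493594 + 1.842705·10 = 22.920641

22.921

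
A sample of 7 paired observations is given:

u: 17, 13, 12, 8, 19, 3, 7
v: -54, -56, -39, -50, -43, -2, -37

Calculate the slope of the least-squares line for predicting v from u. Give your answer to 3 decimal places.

-2.196

n = 7, Σx = 79, Σy = -281, Σxy = -3596, Σx² = 1085
Sxx = Σx² − (Σx)²/n = 1085 − 891.571429 = 193.428571
Sxy = Σxy − (Σx)(Σy)/n = -3596 − (-3171.285714) = -424.714286
b = Sxy/Sxx = -424.714286/193.428571 = -2.195716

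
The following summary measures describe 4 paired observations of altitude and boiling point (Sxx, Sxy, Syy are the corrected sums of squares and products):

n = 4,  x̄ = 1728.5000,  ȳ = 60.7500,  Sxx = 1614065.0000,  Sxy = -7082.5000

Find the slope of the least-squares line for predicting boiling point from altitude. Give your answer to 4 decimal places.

b = Sxy/Sxx = -7082.5/1614065 = -0.004388

-0.0044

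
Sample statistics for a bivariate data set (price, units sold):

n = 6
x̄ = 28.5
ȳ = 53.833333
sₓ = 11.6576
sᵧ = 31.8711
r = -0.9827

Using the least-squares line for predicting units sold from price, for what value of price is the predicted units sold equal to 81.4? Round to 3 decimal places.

b = r · sᵧ/sₓ = -0.9827 · 31.8711/11.6576 = -2.686636
a = ȳ − b·x̄ = 53.833333 − (-2.686636)·28.5 = 130.402464
Set a + b·x = 81.4: x = (81.4 − 130.402464) / (-2.686636) = 18.239338

18.239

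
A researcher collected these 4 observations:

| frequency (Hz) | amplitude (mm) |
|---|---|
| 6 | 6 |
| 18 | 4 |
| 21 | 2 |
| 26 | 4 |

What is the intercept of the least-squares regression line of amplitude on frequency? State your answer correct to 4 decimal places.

n = 4, Σx = 71, Σy = 16, Σxy = 254, Σx² = 1477
Sxx = Σx² − (Σx)²/n = 1477 − 1260.25 = 216.75
Sxy = Σxy − (Σx)(Σy)/n = 254 − 284 = -30
b = Sxy/Sxx = -30/216.75 = -0.138408
a = ȳ − b·x̄ = 4 − (-0.138408)·17.75 = 6.456747

6.4567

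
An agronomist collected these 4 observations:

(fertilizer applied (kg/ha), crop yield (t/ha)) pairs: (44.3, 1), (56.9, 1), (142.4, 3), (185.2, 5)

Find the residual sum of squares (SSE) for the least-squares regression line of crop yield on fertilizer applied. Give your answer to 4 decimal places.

0.4110

n = 4, Σx = 428.8, Σy = 10, Σxy = 1454.4, Σx² = 59776.9, Σy² = 36
Sxx = Σx² − (Σx)²/n = 59776.9 − 45967.36 = 13809.54
Sxy = Σxy − (Σx)(Σy)/n = 1454.4 − 1072 = 382.4
Syy = Σy² − (Σy)²/n = 36 − 25 = 11
b = Sxy/Sxx = 382.4/13809.54 = 0.027691
SSE = Syy − b·Sxy = 11 − 0.027691·382.4 = 0.410961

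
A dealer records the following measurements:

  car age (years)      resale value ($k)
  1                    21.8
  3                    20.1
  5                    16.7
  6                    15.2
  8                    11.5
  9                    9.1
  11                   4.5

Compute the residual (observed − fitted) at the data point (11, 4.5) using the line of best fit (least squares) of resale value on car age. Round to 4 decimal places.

n = 7, Σx = 43, Σy = 98.9, Σxy = 480.2, Σx² = 337
Sxx = Σx² − (Σx)²/n = 337 − 264.142857 = 72.857143
Sxy = Σxy − (Σx)(Σy)/n = 480.2 − 607.528571 = -127.328571
b = Sxy/Sxx = -127.328571/72.857143 = -1.747647
a = ȳ − b·x̄ = 14.128571 − (-1.747647)·6.142857 = 24.864118
ŷ(11) = 24.864118 + (-1.747647)·11 = 5.64
residual = y − ŷ = 4.5 − 5.64 = -1.14

-1.1400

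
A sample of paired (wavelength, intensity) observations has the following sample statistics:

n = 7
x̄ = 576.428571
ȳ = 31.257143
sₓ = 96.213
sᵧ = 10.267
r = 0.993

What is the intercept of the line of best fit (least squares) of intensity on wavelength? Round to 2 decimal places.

b = r · sᵧ/sₓ = 0.993 · 10.267/96.213 = 0.105964
a = ȳ − b·x̄ = 31.257143 − 0.105964·576.428571 = -29.823634

-29.82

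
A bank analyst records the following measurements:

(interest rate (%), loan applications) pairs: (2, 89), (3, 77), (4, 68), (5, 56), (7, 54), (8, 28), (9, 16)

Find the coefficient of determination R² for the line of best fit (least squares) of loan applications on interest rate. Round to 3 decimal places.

0.941

n = 7, Σx = 38, Σy = 388, Σxy = 1707, Σx² = 248, Σy² = 25566
Sxx = Σx² − (Σx)²/n = 248 − 206.285714 = 41.714286
Sxy = Σxy − (Σx)(Σy)/n = 1707 − 2106.285714 = -399.285714
Syy = Σy² − (Σy)²/n = 25566 − 21506.285714 = 4059.714286
R² = Sxy²/(Sxx·Syy) = (-399.285714)²/(41.714286·4059.714286) = 0.941428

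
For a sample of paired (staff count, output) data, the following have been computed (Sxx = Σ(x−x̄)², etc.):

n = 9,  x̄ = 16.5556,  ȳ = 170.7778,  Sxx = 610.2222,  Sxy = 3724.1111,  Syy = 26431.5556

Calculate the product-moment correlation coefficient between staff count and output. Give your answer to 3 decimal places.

r = Sxy/√(Sxx·Syy) = 3724.1111/√(16129122.007654) = 3724.1111/4016.107818 = 0.927294

0.927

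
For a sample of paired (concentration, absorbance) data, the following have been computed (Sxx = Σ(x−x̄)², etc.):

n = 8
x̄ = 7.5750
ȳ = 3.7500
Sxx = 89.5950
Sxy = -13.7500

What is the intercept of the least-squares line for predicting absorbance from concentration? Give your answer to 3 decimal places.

4.913

b = Sxy/Sxx = -13.75/89.595 = -0.153468
a = ȳ − b·x̄ = 3.75 − (-0.153468)·7.575 = 4.912523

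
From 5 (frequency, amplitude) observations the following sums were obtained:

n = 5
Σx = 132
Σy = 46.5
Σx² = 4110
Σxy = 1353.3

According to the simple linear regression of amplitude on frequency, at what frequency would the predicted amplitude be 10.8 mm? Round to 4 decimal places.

33.8606

Sxx = Σx² − (Σx)²/n = 4110 − 3484.8 = 625.2
Sxy = Σxy − (Σx)(Σy)/n = 1353.3 − 1227.6 = 125.7
b = Sxy/Sxx = 125.7/625.2 = 0.201056
a = ȳ − b·x̄ = 9.3 − 0.201056·26.4 = 3.992131
Set a + b·x = 10.8: x = (10.8 − 3.992131) / 0.201056 = 33.860621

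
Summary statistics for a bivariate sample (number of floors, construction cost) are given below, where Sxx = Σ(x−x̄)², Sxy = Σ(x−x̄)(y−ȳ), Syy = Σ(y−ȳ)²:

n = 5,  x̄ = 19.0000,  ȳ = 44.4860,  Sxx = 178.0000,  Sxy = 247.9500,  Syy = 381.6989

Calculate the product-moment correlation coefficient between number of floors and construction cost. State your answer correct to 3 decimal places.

r = Sxy/√(Sxx·Syy) = 247.95/√(67942.4042) = 247.95/260.657638 = 0.951248

0.951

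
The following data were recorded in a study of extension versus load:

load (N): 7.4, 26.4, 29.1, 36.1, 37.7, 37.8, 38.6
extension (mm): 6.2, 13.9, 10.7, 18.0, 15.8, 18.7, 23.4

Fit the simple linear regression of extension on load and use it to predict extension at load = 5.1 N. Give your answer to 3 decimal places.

n = 7, Σx = 213.1, Σy = 106.7, Σxy = 3579.77, Σx² = 7241.83
Sxx = Σx² − (Σx)²/n = 7241.83 − 6487.372857 = 754.457143
Sxy = Σxy − (Σx)(Σy)/n = 3579.77 − 3248.252857 = 331.517143
b = Sxy/Sxx = 331.517143/754.457143 = 0.439411
a = ȳ − b·x̄ = 15.242857 − 0.439411·30.442857 = 1.865916
ŷ(5.1) = a + b·5.1 = 1.865916 + 0.439411·5.1 = 4.106914

4.107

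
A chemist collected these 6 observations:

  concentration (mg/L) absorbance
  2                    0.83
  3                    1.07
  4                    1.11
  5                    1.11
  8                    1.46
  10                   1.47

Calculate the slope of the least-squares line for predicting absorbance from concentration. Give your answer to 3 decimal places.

n = 6, Σx = 32, Σy = 7.05, Σxy = 41.24, Σx² = 218
Sxx = Σx² − (Σx)²/n = 218 − 170.666667 = 47.333333
Sxy = Σxy − (Σx)(Σy)/n = 41.24 − 37.6 = 3.64
b = Sxy/Sxx = 3.64/47.333333 = 0.076901

0.077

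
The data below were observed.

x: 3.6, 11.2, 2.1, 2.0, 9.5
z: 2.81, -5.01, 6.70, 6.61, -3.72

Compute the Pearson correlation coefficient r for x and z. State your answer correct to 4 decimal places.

-0.9888

n = 5, Σx = 28.4, Σy = 7.39, Σxy = -54.046, Σx² = 237.06, Σy² = 135.4167
Sxx = Σx² − (Σx)²/n = 237.06 − 161.312 = 75.748
Sxy = Σxy − (Σx)(Σy)/n = -54.046 − 41.9752 = -96.0212
Syy = Σy² − (Σy)²/n = 135.4167 − 10.92242 = 124.49428
r = Sxy/√(Sxx·Syy) = -96.0212/√(9430.192721) = -96.0212/97.109179 = -0.988796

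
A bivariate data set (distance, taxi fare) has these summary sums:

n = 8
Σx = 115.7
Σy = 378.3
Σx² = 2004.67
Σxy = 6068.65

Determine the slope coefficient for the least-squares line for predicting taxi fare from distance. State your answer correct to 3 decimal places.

Sxx = Σx² − (Σx)²/n = 2004.67 − 1673.31125 = 331.35875
Sxy = Σxy − (Σx)(Σy)/n = 6068.65 − 5471.16375 = 597.48625
b = Sxy/Sxx = 597.48625/331.35875 = 1.803140

1.803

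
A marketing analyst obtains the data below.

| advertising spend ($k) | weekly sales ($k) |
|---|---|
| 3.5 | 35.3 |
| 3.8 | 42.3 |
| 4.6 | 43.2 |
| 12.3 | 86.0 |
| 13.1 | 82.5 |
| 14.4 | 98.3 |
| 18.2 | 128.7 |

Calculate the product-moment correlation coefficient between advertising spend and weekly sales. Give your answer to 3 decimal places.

n = 7, Σx = 69.9, Σy = 516.3, Σxy = 6379.42, Σx² = 909.35, Σy² = 45330.45
Sxx = Σx² − (Σx)²/n = 909.35 − 698.001429 = 211.348571
Sxy = Σxy − (Σx)(Σy)/n = 6379.42 − 5155.624286 = 1223.795714
Syy = Σy² − (Σy)²/n = 45330.45 − 38080.812857 = 7249.637143
r = Sxy/√(Sxx·Syy) = 1223.795714/√(1532200.453518) = 1223.795714/1237.820849 = 0.988669

0.989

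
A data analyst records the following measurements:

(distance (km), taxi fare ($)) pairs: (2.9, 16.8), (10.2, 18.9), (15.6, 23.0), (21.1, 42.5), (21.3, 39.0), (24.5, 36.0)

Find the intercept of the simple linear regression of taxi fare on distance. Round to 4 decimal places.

n = 6, Σx = 95.6, Σy = 176.2, Σxy = 3209.75, Σx² = 1854.96
Sxx = Σx² − (Σx)²/n = 1854.96 − 1523.226667 = 331.733333
Sxy = Σxy − (Σx)(Σy)/n = 3209.75 − 2807.453333 = 402.296667
b = Sxy/Sxx = 402.296667/331.733333 = 1.212711
a = ȳ − b·x̄ = 29.366667 − 1.212711·15.933333 = 10.044138

10.0441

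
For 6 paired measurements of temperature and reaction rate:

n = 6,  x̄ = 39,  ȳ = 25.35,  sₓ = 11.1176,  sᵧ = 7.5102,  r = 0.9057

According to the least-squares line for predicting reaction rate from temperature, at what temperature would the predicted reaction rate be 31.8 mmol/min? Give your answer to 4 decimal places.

b = r · sᵧ/sₓ = 0.9057 · 7.5102/11.1176 = 0.611822
a = ȳ − b·x̄ = 25.35 − 0.611822·39 = 1.488956
Set a + b·x = 31.8: x = (31.8 − 1.488956) / 0.611822 = 49.542288

49.5423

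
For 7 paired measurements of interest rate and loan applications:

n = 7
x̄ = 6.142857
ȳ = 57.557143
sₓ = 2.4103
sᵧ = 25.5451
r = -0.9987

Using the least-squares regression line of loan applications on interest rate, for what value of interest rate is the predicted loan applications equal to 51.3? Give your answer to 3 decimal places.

b = r · sᵧ/sₓ = -0.9987 · 25.5451/2.4103 = -10.584529
a = ȳ − b·x̄ = 57.557143 − (-10.584529)·6.142857 = 122.576394
Set a + b·x = 51.3: x = (51.3 − 122.576394) / (-10.584529) = 6.734016

6.734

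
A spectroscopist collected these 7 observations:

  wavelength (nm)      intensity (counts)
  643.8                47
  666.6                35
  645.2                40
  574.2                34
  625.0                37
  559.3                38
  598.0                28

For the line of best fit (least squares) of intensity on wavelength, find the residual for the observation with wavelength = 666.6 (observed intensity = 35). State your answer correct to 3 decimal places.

-4.622

n = 7, Σx = 4312.1, Σy = 259, Σxy = 160042.8, Σx² = 2665868.17
Sxx = Σx² − (Σx)²/n = 2665868.17 − 2656315.201429 = 9552.968571
Sxy = Σxy − (Σx)(Σy)/n = 160042.8 − 159547.7 = 495.1
b = Sxy/Sxx = 495.1/9552.968571 = 0.051827
a = ȳ − b·x̄ = 37 − 0.051827·616.014286 = 5.073937
ŷ(666.6) = 5.073937 + 0.051827·666.6 = 39.621697
residual = y − ŷ = 35 − 39.621697 = -4.621697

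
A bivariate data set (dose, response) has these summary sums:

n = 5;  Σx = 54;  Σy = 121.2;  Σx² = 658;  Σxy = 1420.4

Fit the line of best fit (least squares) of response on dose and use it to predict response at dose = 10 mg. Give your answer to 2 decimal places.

Sxx = Σx² − (Σx)²/n = 658 − 583.2 = 74.8
Sxy = Σxy − (Σx)(Σy)/n = 1420.4 − 1308.96 = 111.44
b = Sxy/Sxx = 111.44/74.8 = 1.489840
a = ȳ − b·x̄ = 24.24 − 1.489840·10.8 = 8.149733
ŷ(10) = a + b·10 = 8.149733 + 1.489840·10 = 23.048128

23.05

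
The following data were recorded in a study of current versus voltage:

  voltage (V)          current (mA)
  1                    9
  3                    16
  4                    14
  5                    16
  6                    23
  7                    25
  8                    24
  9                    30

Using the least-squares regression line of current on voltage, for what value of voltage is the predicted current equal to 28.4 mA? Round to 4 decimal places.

n = 8, Σx = 43, Σy = 157, Σxy = 968, Σx² = 281
Sxx = Σx² − (Σx)²/n = 281 − 231.125 = 49.875
Sxy = Σxy − (Σx)(Σy)/n = 968 − 843.875 = 124.125
b = Sxy/Sxx = 124.125/49.875 = 2.488722
a = ȳ − b·x̄ = 19.625 − 2.488722·5.375 = 6.248120
Set a + b·x = 28.4: x = (28.4 − 6.248120) / 2.488722 = 8.900906

8.9009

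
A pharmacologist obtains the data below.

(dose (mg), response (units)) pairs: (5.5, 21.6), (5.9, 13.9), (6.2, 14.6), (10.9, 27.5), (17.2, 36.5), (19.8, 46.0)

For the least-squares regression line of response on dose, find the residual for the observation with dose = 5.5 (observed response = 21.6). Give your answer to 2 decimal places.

n = 6, Σx = 65.5, Σy = 160.1, Σxy = 2129.68, Σx² = 910.19
Sxx = Σx² − (Σx)²/n = 910.19 − 715.041667 = 195.148333
Sxy = Σxy − (Σx)(Σy)/n = 2129.68 − 1747.758333 = 381.921667
b = Sxy/Sxx = 381.921667/195.148333 = 1.957084
a = ȳ − b·x̄ = 26.683333 − 1.957084·10.916667 = 5.318500
ŷ(5.5) = 5.318500 + 1.957084·5.5 = 16.082462
residual = y − ŷ = 21.6 − 16.082462 = 5.517538

5.52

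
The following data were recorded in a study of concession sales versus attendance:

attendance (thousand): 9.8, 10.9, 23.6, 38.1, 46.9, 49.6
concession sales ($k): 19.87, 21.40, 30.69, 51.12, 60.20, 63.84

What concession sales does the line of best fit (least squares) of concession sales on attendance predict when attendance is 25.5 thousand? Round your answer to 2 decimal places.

36.39

n = 6, Σx = 178.9, Σy = 247.12, Σxy = 9089.786, Σx² = 6883.19
Sxx = Σx² − (Σx)²/n = 6883.19 − 5334.201667 = 1548.988333
Sxy = Σxy − (Σx)(Σy)/n = 9089.786 − 7368.294667 = 1721.491333
b = Sxy/Sxx = 1721.491333/1548.988333 = 1.111365
a = ȳ − b·x̄ = 41.186667 − 1.111365·29.816667 = 8.049469
ŷ(25.5) = a + b·25.5 = 8.049469 + 1.111365·25.5 = 36.389275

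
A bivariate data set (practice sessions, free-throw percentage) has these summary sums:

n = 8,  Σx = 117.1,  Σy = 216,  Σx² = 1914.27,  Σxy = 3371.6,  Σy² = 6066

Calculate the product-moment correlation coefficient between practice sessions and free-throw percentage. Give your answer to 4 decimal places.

0.9697

Sxx = Σx² − (Σx)²/n = 1914.27 − 1714.05125 = 200.21875
Sxy = Σxy − (Σx)(Σy)/n = 3371.6 − 3161.7 = 209.9
Syy = Σy² − (Σy)²/n = 6066 − 5832 = 234
r = Sxy/√(Sxx·Syy) = 209.9/√(46851.1875) = 209.9/216.451351 = 0.969733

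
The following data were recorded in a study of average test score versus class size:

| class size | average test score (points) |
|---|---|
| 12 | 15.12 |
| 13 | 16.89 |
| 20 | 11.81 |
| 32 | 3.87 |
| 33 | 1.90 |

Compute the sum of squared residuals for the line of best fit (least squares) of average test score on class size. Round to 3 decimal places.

4.225

n = 5, Σx = 110, Σy = 49.59, Σxy = 823.75, Σx² = 2826, Σy² = 671.9495
Sxx = Σx² − (Σx)²/n = 2826 − 2420 = 406
Sxy = Σxy − (Σx)(Σy)/n = 823.75 − 1090.98 = -267.23
Syy = Σy² − (Σy)²/n = 671.9495 − 491.83362 = 180.11588
b = Sxy/Sxx = -267.23/406 = -0.658202
SSE = Syy − b·Sxy = 180.11588 − (-0.658202)·(-267.23) = 4.224567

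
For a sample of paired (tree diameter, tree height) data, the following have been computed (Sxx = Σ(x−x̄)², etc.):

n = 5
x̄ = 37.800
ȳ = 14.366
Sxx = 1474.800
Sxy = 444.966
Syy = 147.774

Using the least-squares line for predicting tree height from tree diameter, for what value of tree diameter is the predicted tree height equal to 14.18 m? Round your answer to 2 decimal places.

37.18

b = Sxy/Sxx = 444.966/1474.8 = 0.301713
a = ȳ − b·x̄ = 14.366 − 0.301713·37.8 = 2.961257
Set a + b·x = 14.18: x = (14.18 − 2.961257) / 0.301713 = 37.183520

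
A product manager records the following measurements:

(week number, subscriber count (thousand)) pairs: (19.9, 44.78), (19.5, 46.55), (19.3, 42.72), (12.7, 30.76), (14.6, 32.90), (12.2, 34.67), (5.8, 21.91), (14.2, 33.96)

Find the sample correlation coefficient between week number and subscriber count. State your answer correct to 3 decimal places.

n = 8, Σx = 118.2, Σy = 288.25, Σxy = 4526.619, Σx² = 1907.32, Σy² = 10861.0755
Sxx = Σx² − (Σx)²/n = 1907.32 − 1746.405 = 160.915
Sxy = Σxy − (Σx)(Σy)/n = 4526.619 − 4258.89375 = 267.72525
Syy = Σy² − (Σy)²/n = 10861.0755 − 10386.007812 = 475.067687
r = Sxy/√(Sxx·Syy) = 267.72525/√(76445.516934) = 267.72525/276.487824 = 0.968308

0.968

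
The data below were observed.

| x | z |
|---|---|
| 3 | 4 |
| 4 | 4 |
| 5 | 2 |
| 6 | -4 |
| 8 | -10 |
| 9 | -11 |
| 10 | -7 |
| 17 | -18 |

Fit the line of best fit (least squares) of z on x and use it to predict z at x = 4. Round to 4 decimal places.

n = 8, Σx = 62, Σy = -40, Σxy = -541, Σx² = 620
Sxx = Σx² − (Σx)²/n = 620 − 480.5 = 139.5
Sxy = Σxy − (Σx)(Σy)/n = -541 − (-310) = -231
b = Sxy/Sxx = -231/139.5 = -1.655914
a = ȳ − b·x̄ = -5 − (-1.655914)·7.75 = 7.833333
ŷ(4) = a + b·4 = 7.833333 + (-1.655914)·4 = 1.209677

1.2097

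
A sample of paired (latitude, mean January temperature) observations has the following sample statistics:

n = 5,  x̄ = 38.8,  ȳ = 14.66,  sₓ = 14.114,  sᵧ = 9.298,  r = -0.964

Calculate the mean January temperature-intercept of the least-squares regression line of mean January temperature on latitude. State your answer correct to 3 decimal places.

b = r · sᵧ/sₓ = -0.964 · 9.298/14.114 = -0.635062
a = ȳ − b·x̄ = 14.66 − (-0.635062)·38.8 = 39.300425

39.300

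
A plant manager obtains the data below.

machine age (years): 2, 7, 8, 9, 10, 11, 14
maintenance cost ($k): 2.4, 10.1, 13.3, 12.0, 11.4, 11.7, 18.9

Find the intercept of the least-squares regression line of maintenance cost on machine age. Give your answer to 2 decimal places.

n = 7, Σx = 61, Σy = 79.8, Σxy = 797.2, Σx² = 615
Sxx = Σx² − (Σx)²/n = 615 − 531.571429 = 83.428571
Sxy = Σxy − (Σx)(Σy)/n = 797.2 − 695.4 = 101.8
b = Sxy/Sxx = 101.8/83.428571 = 1.220205
a = ȳ − b·x̄ = 11.4 − 1.220205·8.714286 = 0.766781

0.77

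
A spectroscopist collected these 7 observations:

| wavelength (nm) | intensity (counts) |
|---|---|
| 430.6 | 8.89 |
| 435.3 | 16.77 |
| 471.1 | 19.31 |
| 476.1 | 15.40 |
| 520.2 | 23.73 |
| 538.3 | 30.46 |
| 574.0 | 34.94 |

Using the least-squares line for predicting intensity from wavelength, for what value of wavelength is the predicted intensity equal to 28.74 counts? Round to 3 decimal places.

n = 7, Σx = 3445.6, Σy = 149.5, Σxy = 76353.42, Σx² = 1713359.8
Sxx = Σx² − (Σx)²/n = 1713359.8 − 1696022.765714 = 17337.034286
Sxy = Σxy − (Σx)(Σy)/n = 76353.42 − 73588.171429 = 2765.248571
b = Sxy/Sxx = 2765.248571/17337.034286 = 0.159500
a = ȳ − b·x̄ = 21.357143 − 0.159500·492.228571 = -57.153076
Set a + b·x = 28.74: x = (28.74 − (-57.153076)) / 0.159500 = 538.516218

538.516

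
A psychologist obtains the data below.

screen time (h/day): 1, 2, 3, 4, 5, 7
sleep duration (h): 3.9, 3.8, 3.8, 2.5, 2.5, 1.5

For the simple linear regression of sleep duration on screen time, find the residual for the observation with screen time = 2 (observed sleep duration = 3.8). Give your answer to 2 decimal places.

n = 6, Σx = 22, Σy = 18, Σxy = 55.9, Σx² = 104
Sxx = Σx² − (Σx)²/n = 104 − 80.666667 = 23.333333
Sxy = Σxy − (Σx)(Σy)/n = 55.9 − 66 = -10.1
b = Sxy/Sxx = -10.1/23.333333 = -0.432857
a = ȳ − b·x̄ = 3 − (-0.432857)·3.666667 = 4.587143
ŷ(2) = 4.587143 + (-0.432857)·2 = 3.721429
residual = y − ŷ = 3.8 − 3.721429 = 0.078571

0.08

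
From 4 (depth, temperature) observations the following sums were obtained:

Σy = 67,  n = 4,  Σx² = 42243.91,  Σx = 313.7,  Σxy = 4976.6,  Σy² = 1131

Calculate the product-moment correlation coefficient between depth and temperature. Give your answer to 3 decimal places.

-0.707

Sxx = Σx² − (Σx)²/n = 42243.91 − 24601.9225 = 17641.9875
Sxy = Σxy − (Σx)(Σy)/n = 4976.6 − 5254.475 = -277.875
Syy = Σy² − (Σy)²/n = 1131 − 1122.25 = 8.75
r = Sxy/√(Sxx·Syy) = -277.875/√(154367.390625) = -277.875/392.896158 = -0.707248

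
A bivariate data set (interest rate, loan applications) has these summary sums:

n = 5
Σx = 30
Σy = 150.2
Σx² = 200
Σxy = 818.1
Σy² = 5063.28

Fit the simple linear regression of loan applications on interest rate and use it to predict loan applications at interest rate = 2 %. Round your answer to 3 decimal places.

46.660

Sxx = Σx² − (Σx)²/n = 200 − 180 = 20
Sxy = Σxy − (Σx)(Σy)/n = 818.1 − 901.2 = -83.1
b = Sxy/Sxx = -83.1/20 = -4.155
a = ȳ − b·x̄ = 30.04 − (-4.155)·6 = 54.97
ŷ(2) = a + b·2 = 54.97 + (-4.155)·2 = 46.66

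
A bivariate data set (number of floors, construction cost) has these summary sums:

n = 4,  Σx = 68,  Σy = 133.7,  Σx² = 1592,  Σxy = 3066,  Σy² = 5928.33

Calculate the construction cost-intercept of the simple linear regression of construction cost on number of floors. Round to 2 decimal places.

2.50

Sxx = Σx² − (Σx)²/n = 1592 − 1156 = 436
Sxy = Σxy − (Σx)(Σy)/n = 3066 − 2272.9 = 793.1
b = Sxy/Sxx = 793.1/436 = 1.819037
a = ȳ − b·x̄ = 33.425 − 1.819037·17 = 2.501376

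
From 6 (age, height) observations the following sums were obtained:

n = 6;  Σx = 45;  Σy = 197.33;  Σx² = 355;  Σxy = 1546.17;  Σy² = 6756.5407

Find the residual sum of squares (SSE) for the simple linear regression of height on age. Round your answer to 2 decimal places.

Sxx = Σx² − (Σx)²/n = 355 − 337.5 = 17.5
Sxy = Σxy − (Σx)(Σy)/n = 1546.17 − 1479.975 = 66.195
Syy = Σy² − (Σy)²/n = 6756.5407 − 6489.854817 = 266.685883
b = Sxy/Sxx = 66.195/17.5 = 3.782571
SSE = Syy − b·Sxy = 266.685883 − 3.782571·66.195 = 16.298568

16.30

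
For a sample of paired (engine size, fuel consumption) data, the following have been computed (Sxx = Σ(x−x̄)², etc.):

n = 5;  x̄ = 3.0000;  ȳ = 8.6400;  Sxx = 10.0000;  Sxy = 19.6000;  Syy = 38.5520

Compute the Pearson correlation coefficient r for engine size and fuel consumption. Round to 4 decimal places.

0.9982

r = Sxy/√(Sxx·Syy) = 19.6/√(385.52) = 19.6/19.634663 = 0.998235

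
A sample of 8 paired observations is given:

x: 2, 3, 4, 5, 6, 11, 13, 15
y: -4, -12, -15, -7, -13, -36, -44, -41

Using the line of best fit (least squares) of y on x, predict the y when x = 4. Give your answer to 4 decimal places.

n = 8, Σx = 59, Σy = -172, Σxy = -1800, Σx² = 605
Sxx = Σx² − (Σx)²/n = 605 − 435.125 = 169.875
Sxy = Σxy − (Σx)(Σy)/n = -1800 − (-1268.5) = -531.5
b = Sxy/Sxx = -531.5/169.875 = -3.128771
a = ȳ − b·x̄ = -21.5 − (-3.128771)·7.375 = 1.574687
ŷ(4) = a + b·4 = 1.574687 + (-3.128771)·4 = -10.940397

-10.9404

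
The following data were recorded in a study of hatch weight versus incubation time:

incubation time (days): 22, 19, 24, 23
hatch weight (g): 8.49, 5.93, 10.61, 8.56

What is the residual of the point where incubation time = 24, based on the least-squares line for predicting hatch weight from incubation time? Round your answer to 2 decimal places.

0.50

n = 4, Σx = 88, Σy = 33.59, Σxy = 750.97, Σx² = 1950
Sxx = Σx² − (Σx)²/n = 1950 − 1936 = 14
Sxy = Σxy − (Σx)(Σy)/n = 750.97 − 738.98 = 11.99
b = Sxy/Sxx = 11.99/14 = 0.856429
a = ȳ − b·x̄ = 8.3975 − 0.856429·22 = -10.443929
ŷ(24) = -10.443929 + 0.856429·24 = 10.110357
residual = y − ŷ = 10.61 − 10.110357 = 0.499643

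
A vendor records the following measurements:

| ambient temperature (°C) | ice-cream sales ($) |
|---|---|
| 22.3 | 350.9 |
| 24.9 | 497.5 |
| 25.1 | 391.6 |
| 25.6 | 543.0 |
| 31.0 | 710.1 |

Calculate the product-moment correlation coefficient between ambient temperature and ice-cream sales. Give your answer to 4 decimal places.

0.9341

n = 5, Σx = 128.9, Σy = 2493.1, Σxy = 65955.88, Σx² = 3363.67, Σy² = 1323078.63
Sxx = Σx² − (Σx)²/n = 3363.67 − 3323.042 = 40.628
Sxy = Σxy − (Σx)(Σy)/n = 65955.88 − 64272.118 = 1683.762
Syy = Σy² − (Σy)²/n = 1323078.63 − 1243109.522 = 79969.108
r = Sxy/√(Sxx·Syy) = 1683.762/√(3248984.919824) = 1683.762/1802.494083 = 0.934129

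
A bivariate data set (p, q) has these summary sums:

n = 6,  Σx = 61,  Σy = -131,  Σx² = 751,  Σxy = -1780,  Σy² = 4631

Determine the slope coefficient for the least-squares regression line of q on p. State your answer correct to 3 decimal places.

Sxx = Σx² − (Σx)²/n = 751 − 620.166667 = 130.833333
Sxy = Σxy − (Σx)(Σy)/n = -1780 − (-1331.833333) = -448.166667
b = Sxy/Sxx = -448.166667/130.833333 = -3.425478

-3.425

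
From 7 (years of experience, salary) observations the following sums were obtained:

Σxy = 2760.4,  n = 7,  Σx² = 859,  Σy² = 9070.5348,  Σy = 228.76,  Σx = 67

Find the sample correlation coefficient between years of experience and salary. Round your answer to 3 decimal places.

0.969

Sxx = Σx² − (Σx)²/n = 859 − 641.285714 = 217.714286
Sxy = Σxy − (Σx)(Σy)/n = 2760.4 − 2189.56 = 570.84
Syy = Σy² − (Σy)²/n = 9070.5348 − 7475.8768 = 1594.658
r = Sxy/√(Sxx·Syy) = 570.84/√(347179.827429) = 570.84/589.219677 = 0.968807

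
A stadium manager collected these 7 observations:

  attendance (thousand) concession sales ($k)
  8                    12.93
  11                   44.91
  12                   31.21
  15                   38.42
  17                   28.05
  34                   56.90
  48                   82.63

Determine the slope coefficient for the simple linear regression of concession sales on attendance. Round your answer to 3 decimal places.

n = 7, Σx = 145, Σy = 295.05, Σxy = 7925.96, Σx² = 4303
Sxx = Σx² − (Σx)²/n = 4303 − 3003.571429 = 1299.428571
Sxy = Σxy − (Σx)(Σy)/n = 7925.96 − 6111.75 = 1814.21
b = Sxy/Sxx = 1814.21/1299.428571 = 1.396160

1.396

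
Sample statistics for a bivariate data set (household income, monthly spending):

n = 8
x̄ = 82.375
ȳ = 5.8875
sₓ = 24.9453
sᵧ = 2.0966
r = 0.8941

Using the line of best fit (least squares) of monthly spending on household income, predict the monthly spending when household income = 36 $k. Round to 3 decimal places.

b = r · sᵧ/sₓ = 0.8941 · 2.0966/24.9453 = 0.075147
a = ȳ − b·x̄ = 5.8875 − 0.075147·82.375 = -0.302753
ŷ(36) = a + b·36 = -0.302753 + 0.075147·36 = 2.402547

2.403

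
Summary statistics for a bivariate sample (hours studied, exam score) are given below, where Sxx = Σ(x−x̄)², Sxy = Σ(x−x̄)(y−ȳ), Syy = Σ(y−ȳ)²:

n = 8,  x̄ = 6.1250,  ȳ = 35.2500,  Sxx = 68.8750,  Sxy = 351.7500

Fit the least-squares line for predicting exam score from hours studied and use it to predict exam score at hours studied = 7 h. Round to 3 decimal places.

39.719

b = Sxy/Sxx = 351.75/68.875 = 5.107078
a = ȳ − b·x̄ = 35.25 − 5.107078·6.125 = 3.969147
ŷ(7) = a + b·7 = 3.969147 + 5.107078·7 = 39.718693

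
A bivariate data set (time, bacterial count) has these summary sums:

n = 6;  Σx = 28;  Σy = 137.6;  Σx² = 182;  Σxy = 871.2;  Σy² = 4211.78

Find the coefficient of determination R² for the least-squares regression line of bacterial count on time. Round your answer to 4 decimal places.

Sxx = Σx² − (Σx)²/n = 182 − 130.666667 = 51.333333
Sxy = Σxy − (Σx)(Σy)/n = 871.2 − 642.133333 = 229.066667
Syy = Σy² − (Σy)²/n = 4211.78 − 3155.626667 = 1056.153333
R² = Sxy²/(Sxx·Syy) = (229.066667)²/(51.333333·1056.153333) = 0.967826

0.9678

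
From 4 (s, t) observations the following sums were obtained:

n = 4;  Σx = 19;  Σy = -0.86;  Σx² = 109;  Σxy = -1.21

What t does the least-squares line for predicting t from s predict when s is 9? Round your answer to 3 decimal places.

Sxx = Σx² − (Σx)²/n = 109 − 90.25 = 18.75
Sxy = Σxy − (Σx)(Σy)/n = -1.21 − (-4.085) = 2.875
b = Sxy/Sxx = 2.875/18.75 = 0.153333
a = ȳ − b·x̄ = -0.215 − 0.153333·4.75 = -0.943333
ŷ(9) = a + b·9 = -0.943333 + 0.153333·9 = 0.436667

0.437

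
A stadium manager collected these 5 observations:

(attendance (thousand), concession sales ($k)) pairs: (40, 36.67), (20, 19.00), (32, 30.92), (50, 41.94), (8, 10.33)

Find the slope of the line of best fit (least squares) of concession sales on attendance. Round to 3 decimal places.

n = 5, Σx = 150, Σy = 138.86, Σxy = 5015.88, Σx² = 5588
Sxx = Σx² − (Σx)²/n = 5588 − 4500 = 1088
Sxy = Σxy − (Σx)(Σy)/n = 5015.88 − 4165.8 = 850.08
b = Sxy/Sxx = 850.08/1088 = 0.781324

0.781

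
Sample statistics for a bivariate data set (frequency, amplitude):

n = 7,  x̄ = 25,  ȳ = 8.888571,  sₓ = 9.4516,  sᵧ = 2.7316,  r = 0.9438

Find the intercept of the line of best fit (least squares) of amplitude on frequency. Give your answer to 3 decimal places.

b = r · sᵧ/sₓ = 0.9438 · 2.7316/9.4516 = 0.272767
a = ȳ − b·x̄ = 8.888571 − 0.272767·25 = 2.069397

2.069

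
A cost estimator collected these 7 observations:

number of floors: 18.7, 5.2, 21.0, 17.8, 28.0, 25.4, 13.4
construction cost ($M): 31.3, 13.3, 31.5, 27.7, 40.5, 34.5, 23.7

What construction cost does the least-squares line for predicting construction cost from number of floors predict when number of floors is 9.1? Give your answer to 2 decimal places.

18.36

n = 7, Σx = 129.5, Σy = 202.5, Σxy = 4136.91, Σx² = 2743.29
Sxx = Σx² − (Σx)²/n = 2743.29 − 2395.75 = 347.54
Sxy = Σxy − (Σx)(Σy)/n = 4136.91 − 3746.25 = 390.66
b = Sxy/Sxx = 390.66/347.54 = 1.124072
a = ȳ − b·x̄ = 28.928571 − 1.124072·18.5 = 8.133239
ŷ(9.1) = a + b·9.1 = 8.133239 + 1.124072·9.1 = 18.362294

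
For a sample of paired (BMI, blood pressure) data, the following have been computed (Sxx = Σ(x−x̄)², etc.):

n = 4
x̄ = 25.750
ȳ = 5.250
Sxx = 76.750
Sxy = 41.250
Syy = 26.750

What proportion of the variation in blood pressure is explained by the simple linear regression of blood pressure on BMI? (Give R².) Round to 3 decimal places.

0.829

R² = Sxy²/(Sxx·Syy) = (41.25)²/(76.75·26.75) = 0.828792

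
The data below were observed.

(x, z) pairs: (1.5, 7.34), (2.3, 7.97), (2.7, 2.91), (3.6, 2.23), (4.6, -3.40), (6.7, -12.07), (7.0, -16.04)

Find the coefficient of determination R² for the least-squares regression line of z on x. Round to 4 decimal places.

0.9663

n = 7, Σx = 28.4, Σy = -11.06, Σxy = -163.563, Σx² = 142.84, Σy² = 545.364
Sxx = Σx² − (Σx)²/n = 142.84 − 115.222857 = 27.617143
Sxy = Σxy − (Σx)(Σy)/n = -163.563 − (-44.872) = -118.691
Syy = Σy² − (Σy)²/n = 545.364 − 17.4748 = 527.8892
R² = Sxy²/(Sxx·Syy) = (-118.691)²/(27.617143·527.8892) = 0.966305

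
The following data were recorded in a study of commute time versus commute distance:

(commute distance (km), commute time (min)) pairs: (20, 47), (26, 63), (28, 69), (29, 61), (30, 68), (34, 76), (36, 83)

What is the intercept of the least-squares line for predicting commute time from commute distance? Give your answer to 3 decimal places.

5.919

n = 7, Σx = 203, Σy = 467, Σxy = 13891, Σx² = 6053
Sxx = Σx² − (Σx)²/n = 6053 − 5887 = 166
Sxy = Σxy − (Σx)(Σy)/n = 13891 − 13543 = 348
b = Sxy/Sxx = 348/166 = 2.096386
a = ȳ − b·x̄ = 66.714286 − 2.096386·29 = 5.919105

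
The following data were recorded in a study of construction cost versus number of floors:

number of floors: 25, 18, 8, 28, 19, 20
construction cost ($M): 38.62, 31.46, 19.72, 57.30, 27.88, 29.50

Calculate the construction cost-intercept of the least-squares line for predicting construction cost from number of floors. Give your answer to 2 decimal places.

n = 6, Σx = 118, Σy = 204.48, Σxy = 4413.66, Σx² = 2558
Sxx = Σx² − (Σx)²/n = 2558 − 2320.666667 = 237.333333
Sxy = Σxy − (Σx)(Σy)/n = 4413.66 − 4021.44 = 392.22
b = Sxy/Sxx = 392.22/237.333333 = 1.652612
a = ȳ − b·x̄ = 34.08 − 1.652612·19.666667 = 1.578624

1.58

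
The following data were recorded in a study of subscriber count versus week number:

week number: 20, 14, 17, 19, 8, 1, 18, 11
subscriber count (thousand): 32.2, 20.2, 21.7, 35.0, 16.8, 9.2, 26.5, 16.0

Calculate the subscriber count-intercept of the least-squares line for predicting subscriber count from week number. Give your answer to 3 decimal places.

5.905

n = 8, Σx = 108, Σy = 177.6, Σxy = 2757.3, Σx² = 1756
Sxx = Σx² − (Σx)²/n = 1756 − 1458 = 298
Sxy = Σxy − (Σx)(Σy)/n = 2757.3 − 2397.6 = 359.7
b = Sxy/Sxx = 359.7/298 = 1.207047
a = ȳ − b·x̄ = 22.2 − 1.207047·13.5 = 5.904866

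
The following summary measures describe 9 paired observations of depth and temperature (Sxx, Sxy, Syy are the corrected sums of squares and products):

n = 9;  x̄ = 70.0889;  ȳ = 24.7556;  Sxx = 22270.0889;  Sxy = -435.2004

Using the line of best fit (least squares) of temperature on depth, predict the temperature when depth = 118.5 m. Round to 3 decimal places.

b = Sxy/Sxx = -435.2004/22270.0889 = -0.019542
a = ȳ − b·x̄ = 24.7556 − (-0.019542)·70.0889 = 26.125272
ŷ(118.5) = a + b·118.5 = 26.125272 + (-0.019542)·118.5 = 23.809554

23.810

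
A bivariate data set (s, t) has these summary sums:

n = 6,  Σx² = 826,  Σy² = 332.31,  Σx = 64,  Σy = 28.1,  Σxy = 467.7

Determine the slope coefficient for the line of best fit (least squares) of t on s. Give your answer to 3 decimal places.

Sxx = Σx² − (Σx)²/n = 826 − 682.666667 = 143.333333
Sxy = Σxy − (Σx)(Σy)/n = 467.7 − 299.733333 = 167.966667
b = Sxy/Sxx = 167.966667/143.333333 = 1.171860

1.172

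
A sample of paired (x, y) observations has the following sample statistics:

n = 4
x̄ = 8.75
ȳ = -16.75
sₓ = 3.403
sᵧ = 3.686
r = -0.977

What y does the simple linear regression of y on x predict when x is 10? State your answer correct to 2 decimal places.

b = r · sᵧ/sₓ = -0.977 · 3.686/3.403 = -1.058249
a = ȳ − b·x̄ = -16.75 − (-1.058249)·8.75 = -7.490320
ŷ(10) = a + b·10 = -7.490320 + (-1.058249)·10 = -18.072811

-18.07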